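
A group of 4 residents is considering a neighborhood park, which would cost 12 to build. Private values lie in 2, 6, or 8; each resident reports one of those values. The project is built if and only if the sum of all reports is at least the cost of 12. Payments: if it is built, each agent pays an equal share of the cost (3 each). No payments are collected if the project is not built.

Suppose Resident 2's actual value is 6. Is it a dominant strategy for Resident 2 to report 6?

Check each profile of the others' reports and compare truth against every alternative report.
Others report (2, 2, 2): truth gives 3, best alternative gives 3.
Others report (2, 2, 6): truth gives 3, best alternative gives 3.
Others report (2, 2, 8): truth gives 3, best alternative gives 3.
Others report (2, 6, 2): truth gives 3, best alternative gives 3.
Others report (2, 6, 6): truth gives 3, best alternative gives 3.
Others report (2, 6, 8): truth gives 3, best alternative gives 3.
(Remaining 21 profiles checked similarly; truth is weakly best in each.)
In every case the truthful report is at least as good as any alternative, so it is a dominant strategy.

Yes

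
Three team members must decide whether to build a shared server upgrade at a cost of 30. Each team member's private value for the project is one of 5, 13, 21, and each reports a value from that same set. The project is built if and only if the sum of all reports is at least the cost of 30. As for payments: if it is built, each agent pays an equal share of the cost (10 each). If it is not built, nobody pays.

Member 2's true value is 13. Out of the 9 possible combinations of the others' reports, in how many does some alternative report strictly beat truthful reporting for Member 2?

Others report (5, 5): truth gives 0; report 21 gives 3 > 0. Violating.
Others report (5, 13): truth gives 3; no alternative beats it.
Others report (5, 21): truth gives 3; no alternative beats it.
(Checking all 9 profiles: 1 has a profitable deviation, 8 do not.)

1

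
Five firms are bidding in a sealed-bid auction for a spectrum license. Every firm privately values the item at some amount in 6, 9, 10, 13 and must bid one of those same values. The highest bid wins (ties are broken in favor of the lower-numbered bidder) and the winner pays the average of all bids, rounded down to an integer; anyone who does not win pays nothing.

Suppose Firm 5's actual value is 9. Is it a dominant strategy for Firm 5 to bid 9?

Consider the case where Firm 1 bids 6, Firm 2 bids 6, Firm 3 bids 6 and Firm 4 bids 9.
Truthful bid 9: loses, pays 0, utility 0.
Bid 10 instead: wins, pays 7, utility 9 - 7 = 2.
Since 2 > 0, bidding 10 is strictly better here, so truthful bidding is not dominant.

No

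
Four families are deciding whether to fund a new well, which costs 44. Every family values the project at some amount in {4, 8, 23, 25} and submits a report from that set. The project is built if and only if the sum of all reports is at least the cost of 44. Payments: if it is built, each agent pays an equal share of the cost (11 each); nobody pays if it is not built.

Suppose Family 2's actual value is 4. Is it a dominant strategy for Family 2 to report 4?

Yes

Check each profile of the others' reports and compare truth against every alternative report.
Others report (4, 8, 25): truth gives 0, best alternative gives -7.
Others report (4, 25, 8): truth gives 0, best alternative gives -7.
Others report (8, 4, 25): truth gives 0, best alternative gives -7.
Others report (8, 8, 23): truth gives 0, best alternative gives -7.
Others report (8, 23, 8): truth gives 0, best alternative gives -7.
Others report (8, 25, 4): truth gives 0, best alternative gives -7.
(Remaining 58 profiles checked similarly; truth is weakly best in each.)
In every case the truthful report is at least as good as any alternative, so it is a dominant strategy.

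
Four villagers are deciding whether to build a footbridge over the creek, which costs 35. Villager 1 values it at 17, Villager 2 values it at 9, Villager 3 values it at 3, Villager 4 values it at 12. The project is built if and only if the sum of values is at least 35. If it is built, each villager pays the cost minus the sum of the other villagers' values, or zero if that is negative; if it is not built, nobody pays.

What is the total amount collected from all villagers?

Total value 41 ≥ cost 35, so it is built.
Villager 1: others sum to 24; max(0, 35 - 24) = 11.
Villager 2: others sum to 32; max(0, 35 - 32) = 3.
Villager 3: others sum to 38; max(0, 35 - 38) = 0.
Villager 4: others sum to 29; max(0, 35 - 29) = 6.
Total collected = 11 + 3 + 0 + 6 = 20.

20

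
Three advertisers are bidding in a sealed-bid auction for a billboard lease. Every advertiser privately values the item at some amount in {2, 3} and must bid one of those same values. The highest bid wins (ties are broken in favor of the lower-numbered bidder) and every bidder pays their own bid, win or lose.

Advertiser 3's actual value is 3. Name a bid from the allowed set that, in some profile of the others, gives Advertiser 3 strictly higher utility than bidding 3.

Suppose Advertiser 1 bids 2 and Advertiser 2 bids 3.
Bid 3: loses but pays 3, utility -3.
Bid 2: loses but pays 2, utility -2.
So bidding 2 beats truth here (-2 > -3).

2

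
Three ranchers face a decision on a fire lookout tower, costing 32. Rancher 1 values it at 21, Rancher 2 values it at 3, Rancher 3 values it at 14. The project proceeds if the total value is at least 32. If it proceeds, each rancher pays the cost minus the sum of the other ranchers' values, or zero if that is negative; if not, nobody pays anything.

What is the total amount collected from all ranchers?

Total value 38 ≥ cost 32, so it is built.
Rancher 1: others sum to 17; max(0, 32 - 17) = 15.
Rancher 2: others sum to 35; max(0, 32 - 35) = 0.
Rancher 3: others sum to 24; max(0, 32 - 24) = 8.
Total collected = 15 + 0 + 8 = 23.

23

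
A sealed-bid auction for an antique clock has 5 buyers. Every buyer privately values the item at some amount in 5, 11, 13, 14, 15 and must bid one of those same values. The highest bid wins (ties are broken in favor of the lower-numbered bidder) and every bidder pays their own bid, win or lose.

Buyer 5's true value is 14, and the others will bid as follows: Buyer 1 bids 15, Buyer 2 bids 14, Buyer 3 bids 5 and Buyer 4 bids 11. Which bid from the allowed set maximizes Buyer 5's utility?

Bid 5: loses but pays 5, utility -5.
Bid 11: loses but pays 11, utility -11.
Bid 13: loses but pays 13, utility -13.
Bid 14: loses but pays 14, utility -14.
Bid 15: loses but pays 15, utility -15.
The best choice is 5 with utility -5.

5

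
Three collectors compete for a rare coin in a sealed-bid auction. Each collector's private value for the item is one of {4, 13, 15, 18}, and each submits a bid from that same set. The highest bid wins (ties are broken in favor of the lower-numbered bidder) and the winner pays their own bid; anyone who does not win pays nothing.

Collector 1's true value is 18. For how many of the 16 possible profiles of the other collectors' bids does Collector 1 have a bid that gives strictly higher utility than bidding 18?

9

Others bid (4, 4): truth gives 0; bid 4 gives 14 > 0. Violating.
Others bid (4, 13): truth gives 0; bid 13 gives 5 > 0. Violating.
Others bid (4, 15): truth gives 0; bid 15 gives 3 > 0. Violating.
Others bid (13, 4): truth gives 0; bid 13 gives 5 > 0. Violating.
Others bid (4, 18): truth gives 0; no alternative beats it.
Others bid (13, 18): truth gives 0; no alternative beats it.
(Checking all 16 profiles: 9 have a profitable deviation, 7 do not.)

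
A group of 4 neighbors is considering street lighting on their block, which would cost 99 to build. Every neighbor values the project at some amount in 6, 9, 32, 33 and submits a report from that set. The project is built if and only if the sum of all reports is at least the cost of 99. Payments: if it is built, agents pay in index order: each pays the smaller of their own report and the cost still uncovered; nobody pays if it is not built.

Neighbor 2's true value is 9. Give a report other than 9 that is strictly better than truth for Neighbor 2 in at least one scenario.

6

Suppose Neighbor 1 reports 32, Neighbor 3 reports 32 and Neighbor 4 reports 32.
Report 9: project built, pays 9, utility 9 - 9 = 0.
Report 6: project built, pays 6, utility 9 - 6 = 3.
So reporting 6 beats truth here (3 > 0).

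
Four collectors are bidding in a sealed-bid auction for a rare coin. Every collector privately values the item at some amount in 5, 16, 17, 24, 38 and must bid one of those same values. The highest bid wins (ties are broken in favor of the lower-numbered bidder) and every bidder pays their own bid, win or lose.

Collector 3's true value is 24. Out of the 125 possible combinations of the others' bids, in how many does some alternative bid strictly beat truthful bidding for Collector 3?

101

Others bid (5, 5, 5): truth gives 0; bid 16 gives 8 > 0. Violating.
Others bid (5, 5, 16): truth gives 0; bid 16 gives 8 > 0. Violating.
Others bid (5, 5, 17): truth gives 0; bid 17 gives 7 > 0. Violating.
Others bid (5, 5, 38): truth gives -24; bid 5 gives -5 > -24. Violating.
Others bid (5, 5, 24): truth gives 0; no alternative beats it.
Others bid (5, 16, 24): truth gives 0; no alternative beats it.
(Checking all 125 profiles: 101 have a profitable deviation, 24 do not.)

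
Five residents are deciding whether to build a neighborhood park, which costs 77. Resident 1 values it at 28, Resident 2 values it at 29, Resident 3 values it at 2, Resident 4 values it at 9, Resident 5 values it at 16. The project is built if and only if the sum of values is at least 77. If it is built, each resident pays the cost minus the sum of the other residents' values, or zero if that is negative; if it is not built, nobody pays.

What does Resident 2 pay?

Total value 84 ≥ cost 77, so the project is built.
The other residents' values sum to 55.
Cost minus that sum is 77 - 55 = 22.

22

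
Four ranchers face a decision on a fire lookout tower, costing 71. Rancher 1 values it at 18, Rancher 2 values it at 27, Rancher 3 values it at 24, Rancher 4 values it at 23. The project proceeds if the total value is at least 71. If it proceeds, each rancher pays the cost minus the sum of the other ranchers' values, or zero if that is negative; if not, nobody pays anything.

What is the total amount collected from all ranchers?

Total value 92 ≥ cost 71, so it is built.
Rancher 1: others sum to 74; max(0, 71 - 74) = 0.
Rancher 2: others sum to 65; max(0, 71 - 65) = 6.
Rancher 3: others sum to 68; max(0, 71 - 68) = 3.
Rancher 4: others sum to 69; max(0, 71 - 69) = 2.
Total collected = 0 + 6 + 3 + 2 = 11.

11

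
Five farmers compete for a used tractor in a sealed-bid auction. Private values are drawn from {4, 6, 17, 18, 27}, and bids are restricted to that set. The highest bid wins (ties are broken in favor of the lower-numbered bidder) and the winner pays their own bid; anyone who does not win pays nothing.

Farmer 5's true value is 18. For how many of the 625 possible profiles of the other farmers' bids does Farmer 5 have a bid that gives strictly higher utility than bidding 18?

Others bid (4, 4, 4, 4): truth gives 0; bid 6 gives 12 > 0. Violating.
Others bid (4, 4, 4, 6): truth gives 0; bid 17 gives 1 > 0. Violating.
Others bid (4, 4, 6, 4): truth gives 0; bid 17 gives 1 > 0. Violating.
Others bid (4, 4, 6, 6): truth gives 0; bid 17 gives 1 > 0. Violating.
Others bid (4, 4, 4, 17): truth gives 0; no alternative beats it.
Others bid (4, 4, 4, 18): truth gives 0; no alternative beats it.
(Checking all 625 profiles: 16 have a profitable deviation, 609 do not.)

16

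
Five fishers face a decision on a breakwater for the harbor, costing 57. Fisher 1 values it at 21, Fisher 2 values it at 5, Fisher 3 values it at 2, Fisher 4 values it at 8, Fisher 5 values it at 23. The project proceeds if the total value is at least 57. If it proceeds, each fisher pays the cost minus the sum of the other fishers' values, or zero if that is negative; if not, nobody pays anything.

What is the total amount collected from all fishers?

Total value 59 ≥ cost 57, so it is built.
Fisher 1: others sum to 38; max(0, 57 - 38) = 19.
Fisher 2: others sum to 54; max(0, 57 - 54) = 3.
Fisher 3: others sum to 57; max(0, 57 - 57) = 0.
Fisher 4: others sum to 51; max(0, 57 - 51) = 6.
Fisher 5: others sum to 36; max(0, 57 - 36) = 21.
Total collected = 19 + 3 + 0 + 6 + 21 = 49.

49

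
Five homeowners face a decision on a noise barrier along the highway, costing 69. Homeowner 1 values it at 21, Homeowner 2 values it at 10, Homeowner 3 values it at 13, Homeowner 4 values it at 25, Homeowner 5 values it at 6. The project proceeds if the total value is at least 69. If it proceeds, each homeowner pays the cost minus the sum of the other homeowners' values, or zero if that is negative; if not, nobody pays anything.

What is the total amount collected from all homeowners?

45

Total value 75 ≥ cost 69, so it is built.
Homeowner 1: others sum to 54; max(0, 69 - 54) = 15.
Homeowner 2: others sum to 65; max(0, 69 - 65) = 4.
Homeowner 3: others sum to 62; max(0, 69 - 62) = 7.
Homeowner 4: others sum to 50; max(0, 69 - 50) = 19.
Homeowner 5: others sum to 69; max(0, 69 - 69) = 0.
Total collected = 15 + 4 + 7 + 19 + 0 = 45.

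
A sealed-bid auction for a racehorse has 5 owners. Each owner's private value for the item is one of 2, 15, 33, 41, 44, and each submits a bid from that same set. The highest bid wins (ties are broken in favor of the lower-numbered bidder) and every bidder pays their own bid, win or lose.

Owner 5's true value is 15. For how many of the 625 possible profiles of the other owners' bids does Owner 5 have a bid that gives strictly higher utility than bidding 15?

Others bid (2, 2, 2, 15): truth gives -15; bid 2 gives -2 > -15. Violating.
Others bid (2, 2, 2, 33): truth gives -15; bid 2 gives -2 > -15. Violating.
Others bid (2, 2, 2, 41): truth gives -15; bid 2 gives -2 > -15. Violating.
Others bid (2, 2, 2, 44): truth gives -15; bid 2 gives -2 > -15. Violating.
Others bid (2, 2, 2, 2): truth gives 0; no alternative beats it.
(Checking all 625 profiles: 624 have a profitable deviation, 1 does not.)

624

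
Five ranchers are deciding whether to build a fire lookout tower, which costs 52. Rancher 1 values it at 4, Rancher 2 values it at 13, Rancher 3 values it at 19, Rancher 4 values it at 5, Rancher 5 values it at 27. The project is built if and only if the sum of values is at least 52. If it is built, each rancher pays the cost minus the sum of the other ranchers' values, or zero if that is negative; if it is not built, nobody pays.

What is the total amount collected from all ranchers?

14

Total value 68 ≥ cost 52, so it is built.
Rancher 1: others sum to 64; max(0, 52 - 64) = 0.
Rancher 2: others sum to 55; max(0, 52 - 55) = 0.
Rancher 3: others sum to 49; max(0, 52 - 49) = 3.
Rancher 4: others sum to 63; max(0, 52 - 63) = 0.
Rancher 5: others sum to 41; max(0, 52 - 41) = 11.
Total collected = 0 + 0 + 3 + 0 + 11 = 14.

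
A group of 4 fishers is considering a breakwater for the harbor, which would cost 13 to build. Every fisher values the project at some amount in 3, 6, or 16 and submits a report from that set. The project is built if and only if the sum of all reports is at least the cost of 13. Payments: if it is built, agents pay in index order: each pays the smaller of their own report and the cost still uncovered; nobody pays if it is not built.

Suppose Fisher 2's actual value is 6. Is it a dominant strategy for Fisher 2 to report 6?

No

Consider the case where Fisher 1 reports 3, Fisher 3 reports 3 and Fisher 4 reports 6.
Truthful report 6: project built, pays 6, utility 6 - 6 = 0.
Report 3 instead: project built, pays 3, utility 6 - 3 = 3.
Since 3 > 0, reporting 3 is strictly better here, so truthful reporting is not dominant.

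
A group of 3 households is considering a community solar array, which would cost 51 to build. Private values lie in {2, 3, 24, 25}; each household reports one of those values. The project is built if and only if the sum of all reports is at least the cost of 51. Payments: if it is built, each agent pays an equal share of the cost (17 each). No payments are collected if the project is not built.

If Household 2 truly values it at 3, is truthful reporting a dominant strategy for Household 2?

No

Consider the case where Household 1 reports 24 and Household 3 reports 24.
Truthful report 3: project built, pays 17, utility 3 - 17 = -14.
Report 2 instead: project not built, utility 0.
Since 0 > -14, reporting 2 is strictly better here, so truthful reporting is not dominant.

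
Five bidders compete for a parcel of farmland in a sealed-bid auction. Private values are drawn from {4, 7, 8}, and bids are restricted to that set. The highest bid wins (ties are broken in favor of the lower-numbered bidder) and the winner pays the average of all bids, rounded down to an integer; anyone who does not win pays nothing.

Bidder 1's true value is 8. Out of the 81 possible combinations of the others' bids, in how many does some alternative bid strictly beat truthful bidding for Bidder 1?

Others bid (4, 4, 7, 7): truth gives 2; bid 7 gives 3 > 2. Violating.
Others bid (4, 7, 4, 7): truth gives 2; bid 7 gives 3 > 2. Violating.
Others bid (4, 7, 7, 4): truth gives 2; bid 7 gives 3 > 2. Violating.
Others bid (7, 4, 4, 7): truth gives 2; bid 7 gives 3 > 2. Violating.
Others bid (4, 4, 4, 4): truth gives 4; no alternative beats it.
Others bid (4, 4, 4, 7): truth gives 3; no alternative beats it.
(Checking all 81 profiles: 6 have a profitable deviation, 75 do not.)

6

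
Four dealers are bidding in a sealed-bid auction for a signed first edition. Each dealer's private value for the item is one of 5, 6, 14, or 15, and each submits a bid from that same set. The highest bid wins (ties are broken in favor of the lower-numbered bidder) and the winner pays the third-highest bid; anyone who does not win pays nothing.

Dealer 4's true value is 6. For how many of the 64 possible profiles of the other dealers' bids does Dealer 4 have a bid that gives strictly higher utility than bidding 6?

6

Others bid (5, 5, 6): truth gives 0; bid 14 gives 1 > 0. Violating.
Others bid (5, 5, 14): truth gives 0; bid 15 gives 1 > 0. Violating.
Others bid (5, 6, 5): truth gives 0; bid 14 gives 1 > 0. Violating.
Others bid (5, 14, 5): truth gives 0; bid 15 gives 1 > 0. Violating.
Others bid (5, 5, 5): truth gives 1; no alternative beats it.
Others bid (5, 5, 15): truth gives 0; no alternative beats it.
(Checking all 64 profiles: 6 have a profitable deviation, 58 do not.)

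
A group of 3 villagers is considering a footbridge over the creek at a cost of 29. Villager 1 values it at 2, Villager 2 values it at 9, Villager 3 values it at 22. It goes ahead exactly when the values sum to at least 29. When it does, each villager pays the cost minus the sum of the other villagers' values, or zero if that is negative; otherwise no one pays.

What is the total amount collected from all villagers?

23

Total value 33 ≥ cost 29, so it is built.
Villager 1: others sum to 31; max(0, 29 - 31) = 0.
Villager 2: others sum to 24; max(0, 29 - 24) = 5.
Villager 3: others sum to 11; max(0, 29 - 11) = 18.
Total collected = 0 + 5 + 18 = 23.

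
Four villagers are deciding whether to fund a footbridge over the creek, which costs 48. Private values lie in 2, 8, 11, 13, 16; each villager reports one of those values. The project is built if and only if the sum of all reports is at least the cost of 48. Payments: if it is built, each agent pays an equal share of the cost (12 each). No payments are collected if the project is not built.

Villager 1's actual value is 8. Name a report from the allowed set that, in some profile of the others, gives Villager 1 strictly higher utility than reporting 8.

2

Suppose Villager 2 reports 8, Villager 3 reports 16 and Villager 4 reports 16.
Report 8: project built, pays 12, utility 8 - 12 = -4.
Report 2: project not built, utility 0.
So reporting 2 beats truth here (0 > -4).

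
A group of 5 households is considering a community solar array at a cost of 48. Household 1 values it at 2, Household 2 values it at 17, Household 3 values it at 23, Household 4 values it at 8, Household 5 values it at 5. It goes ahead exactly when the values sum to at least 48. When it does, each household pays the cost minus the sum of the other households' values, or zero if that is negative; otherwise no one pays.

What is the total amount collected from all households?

27

Total value 55 ≥ cost 48, so it is built.
Household 1: others sum to 53; max(0, 48 - 53) = 0.
Household 2: others sum to 38; max(0, 48 - 38) = 10.
Household 3: others sum to 32; max(0, 48 - 32) = 16.
Household 4: others sum to 47; max(0, 48 - 47) = 1.
Household 5: others sum to 50; max(0, 48 - 50) = 0.
Total collected = 0 + 10 + 16 + 1 + 0 = 27.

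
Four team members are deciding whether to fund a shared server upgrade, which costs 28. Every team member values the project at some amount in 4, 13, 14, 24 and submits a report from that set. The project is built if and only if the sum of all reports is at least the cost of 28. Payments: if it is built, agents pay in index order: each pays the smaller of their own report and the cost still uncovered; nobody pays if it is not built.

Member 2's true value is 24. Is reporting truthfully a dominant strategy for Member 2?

No

Consider the case where Member 1 reports 4, Member 3 reports 4 and Member 4 reports 13.
Truthful report 24: project built, pays 24, utility 24 - 24 = 0.
Report 13 instead: project built, pays 13, utility 24 - 13 = 11.
Since 11 > 0, reporting 13 is strictly better here, so truthful reporting is not dominant.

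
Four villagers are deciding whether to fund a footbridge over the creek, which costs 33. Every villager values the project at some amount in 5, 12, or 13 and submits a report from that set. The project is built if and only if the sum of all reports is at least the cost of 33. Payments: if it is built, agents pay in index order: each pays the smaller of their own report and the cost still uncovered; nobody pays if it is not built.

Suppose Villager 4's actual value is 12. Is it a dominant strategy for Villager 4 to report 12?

Check each profile of the others' reports and compare truth against every alternative report.
Others report (12, 12, 12): truth gives 12, best alternative gives 12.
Others report (12, 12, 13): truth gives 12, best alternative gives 12.
Others report (12, 13, 12): truth gives 12, best alternative gives 12.
Others report (12, 13, 13): truth gives 12, best alternative gives 12.
Others report (13, 12, 12): truth gives 12, best alternative gives 12.
Others report (13, 12, 13): truth gives 12, best alternative gives 12.
(Remaining 21 profiles checked similarly; truth is weakly best in each.)
In every case the truthful report is at least as good as any alternative, so it is a dominant strategy.

Yes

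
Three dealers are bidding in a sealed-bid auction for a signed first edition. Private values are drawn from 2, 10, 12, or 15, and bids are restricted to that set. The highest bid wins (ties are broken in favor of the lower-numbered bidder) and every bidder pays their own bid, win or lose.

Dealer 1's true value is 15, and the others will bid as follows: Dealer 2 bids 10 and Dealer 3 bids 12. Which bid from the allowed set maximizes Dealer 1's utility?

Bid 2: loses but pays 2, utility -2.
Bid 10: loses but pays 10, utility -10.
Bid 12: wins, pays 12, utility 15 - 12 = 3.
Bid 15: wins, pays 15, utility 15 - 15 = 0.
The best choice is 12 with utility 3.

12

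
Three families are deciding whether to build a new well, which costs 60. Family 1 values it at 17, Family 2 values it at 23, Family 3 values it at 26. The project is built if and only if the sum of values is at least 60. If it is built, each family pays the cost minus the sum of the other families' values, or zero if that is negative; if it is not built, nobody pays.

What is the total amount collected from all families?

48

Total value 66 ≥ cost 60, so it is built.
Family 1: others sum to 49; max(0, 60 - 49) = 11.
Family 2: others sum to 43; max(0, 60 - 43) = 17.
Family 3: others sum to 40; max(0, 60 - 40) = 20.
Total collected = 11 + 17 + 20 = 48.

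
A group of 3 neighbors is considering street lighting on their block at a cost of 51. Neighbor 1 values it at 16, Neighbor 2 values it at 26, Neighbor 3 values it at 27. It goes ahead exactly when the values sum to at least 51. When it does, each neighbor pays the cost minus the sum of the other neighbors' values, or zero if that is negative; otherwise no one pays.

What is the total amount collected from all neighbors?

Total value 69 ≥ cost 51, so it is built.
Neighbor 1: others sum to 53; max(0, 51 - 53) = 0.
Neighbor 2: others sum to 43; max(0, 51 - 43) = 8.
Neighbor 3: others sum to 42; max(0, 51 - 42) = 9.
Total collected = 0 + 8 + 9 = 17.

17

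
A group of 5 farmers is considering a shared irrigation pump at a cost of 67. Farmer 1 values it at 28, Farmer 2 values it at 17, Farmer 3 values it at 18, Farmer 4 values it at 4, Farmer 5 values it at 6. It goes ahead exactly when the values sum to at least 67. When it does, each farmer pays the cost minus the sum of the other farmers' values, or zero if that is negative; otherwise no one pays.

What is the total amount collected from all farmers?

Total value 73 ≥ cost 67, so it is built.
Farmer 1: others sum to 45; max(0, 67 - 45) = 22.
Farmer 2: others sum to 56; max(0, 67 - 56) = 11.
Farmer 3: others sum to 55; max(0, 67 - 55) = 12.
Farmer 4: others sum to 69; max(0, 67 - 69) = 0.
Farmer 5: others sum to 67; max(0, 67 - 67) = 0.
Total collected = 22 + 11 + 12 + 0 + 0 = 45.

45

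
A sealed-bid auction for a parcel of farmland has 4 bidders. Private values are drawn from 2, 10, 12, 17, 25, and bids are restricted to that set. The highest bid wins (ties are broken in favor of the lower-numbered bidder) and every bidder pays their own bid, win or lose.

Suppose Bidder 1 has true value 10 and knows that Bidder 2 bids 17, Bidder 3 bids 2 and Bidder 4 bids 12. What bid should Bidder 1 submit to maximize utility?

Bid 2: loses but pays 2, utility -2.
Bid 10: loses but pays 10, utility -10.
Bid 12: loses but pays 12, utility -12.
Bid 17: wins, pays 17, utility 10 - 17 = -7.
Bid 25: wins, pays 25, utility 10 - 25 = -15.
The best choice is 2 with utility -2.

2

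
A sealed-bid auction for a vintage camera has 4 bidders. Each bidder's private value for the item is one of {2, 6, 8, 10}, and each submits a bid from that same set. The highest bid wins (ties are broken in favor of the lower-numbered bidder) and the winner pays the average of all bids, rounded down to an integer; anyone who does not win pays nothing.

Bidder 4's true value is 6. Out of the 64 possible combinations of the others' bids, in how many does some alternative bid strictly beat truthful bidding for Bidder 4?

9

Others bid (2, 2, 6): truth gives 0; bid 8 gives 2 > 0. Violating.
Others bid (2, 2, 8): truth gives 0; bid 10 gives 1 > 0. Violating.
Others bid (2, 6, 2): truth gives 0; bid 8 gives 2 > 0. Violating.
Others bid (2, 6, 6): truth gives 0; bid 8 gives 1 > 0. Violating.
Others bid (2, 2, 2): truth gives 3; no alternative beats it.
Others bid (2, 2, 10): truth gives 0; no alternative beats it.
(Checking all 64 profiles: 9 have a profitable deviation, 55 do not.)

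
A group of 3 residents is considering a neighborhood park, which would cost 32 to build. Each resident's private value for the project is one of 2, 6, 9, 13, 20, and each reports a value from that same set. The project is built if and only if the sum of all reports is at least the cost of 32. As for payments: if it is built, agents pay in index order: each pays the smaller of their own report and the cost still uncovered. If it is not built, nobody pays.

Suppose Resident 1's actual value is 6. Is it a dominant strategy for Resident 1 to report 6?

No

Consider the case where Resident 2 reports 13 and Resident 3 reports 20.
Truthful report 6: project built, pays 6, utility 6 - 6 = 0.
Report 2 instead: project built, pays 2, utility 6 - 2 = 4.
Since 4 > 0, reporting 2 is strictly better here, so truthful reporting is not dominant.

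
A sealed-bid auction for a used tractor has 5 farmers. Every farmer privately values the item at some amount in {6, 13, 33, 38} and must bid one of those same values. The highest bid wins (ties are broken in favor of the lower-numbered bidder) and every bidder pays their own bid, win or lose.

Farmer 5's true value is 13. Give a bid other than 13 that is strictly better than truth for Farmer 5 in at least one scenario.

6

Suppose Farmer 1 bids 6, Farmer 2 bids 6, Farmer 3 bids 6 and Farmer 4 bids 13.
Bid 13: loses but pays 13, utility -13.
Bid 6: loses but pays 6, utility -6.
So bidding 6 beats truth here (-6 > -13).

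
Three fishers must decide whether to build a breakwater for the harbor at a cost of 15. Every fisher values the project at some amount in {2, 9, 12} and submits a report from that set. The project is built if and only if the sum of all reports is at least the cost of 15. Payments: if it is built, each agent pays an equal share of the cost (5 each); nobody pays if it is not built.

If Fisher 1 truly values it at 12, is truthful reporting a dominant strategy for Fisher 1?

Check each profile of the others' reports and compare truth against every alternative report.
Others report (2, 2): truth gives 7, best alternative gives 0.
Others report (2, 9): truth gives 7, best alternative gives 7.
Others report (2, 12): truth gives 7, best alternative gives 7.
Others report (9, 2): truth gives 7, best alternative gives 7.
Others report (9, 9): truth gives 7, best alternative gives 7.
Others report (9, 12): truth gives 7, best alternative gives 7.
(Remaining 3 profiles checked similarly; truth is weakly best in each.)
In every case the truthful report is at least as good as any alternative, so it is a dominant strategy.

Yes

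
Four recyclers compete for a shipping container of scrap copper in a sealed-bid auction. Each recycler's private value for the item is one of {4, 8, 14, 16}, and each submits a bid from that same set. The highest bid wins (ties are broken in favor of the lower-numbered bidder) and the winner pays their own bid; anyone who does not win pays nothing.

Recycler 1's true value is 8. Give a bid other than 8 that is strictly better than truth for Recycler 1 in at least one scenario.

Suppose Recycler 2 bids 4, Recycler 3 bids 4 and Recycler 4 bids 4.
Bid 8: wins, pays 8, utility 8 - 8 = 0.
Bid 4: wins, pays 4, utility 8 - 4 = 4.
So bidding 4 beats truth here (4 > 0).

4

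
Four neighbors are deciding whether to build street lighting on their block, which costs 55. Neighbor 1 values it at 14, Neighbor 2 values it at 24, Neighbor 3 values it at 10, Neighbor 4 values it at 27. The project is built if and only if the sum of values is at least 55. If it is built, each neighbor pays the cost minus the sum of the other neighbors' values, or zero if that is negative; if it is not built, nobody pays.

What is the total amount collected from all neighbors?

11

Total value 75 ≥ cost 55, so it is built.
Neighbor 1: others sum to 61; max(0, 55 - 61) = 0.
Neighbor 2: others sum to 51; max(0, 55 - 51) = 4.
Neighbor 3: others sum to 65; max(0, 55 - 65) = 0.
Neighbor 4: others sum to 48; max(0, 55 - 48) = 7.
Total collected = 0 + 4 + 0 + 7 = 11.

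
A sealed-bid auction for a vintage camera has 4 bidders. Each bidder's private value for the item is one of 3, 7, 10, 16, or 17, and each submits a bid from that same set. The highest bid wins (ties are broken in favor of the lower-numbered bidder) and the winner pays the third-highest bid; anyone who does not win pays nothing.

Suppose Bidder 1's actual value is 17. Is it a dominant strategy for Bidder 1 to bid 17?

Check each profile of the others' bids and compare truth against every alternative bid.
Others bid (3, 3, 17): truth gives 14, best alternative gives 0.
Others bid (3, 17, 3): truth gives 14, best alternative gives 0.
Others bid (17, 3, 3): truth gives 14, best alternative gives 0.
Others bid (3, 7, 17): truth gives 10, best alternative gives 0.
Others bid (3, 17, 7): truth gives 10, best alternative gives 0.
Others bid (7, 3, 17): truth gives 10, best alternative gives 0.
(Remaining 119 profiles checked similarly; truth is weakly best in each.)
In every case the truthful bid is at least as good as any alternative, so it is a dominant strategy.

Yes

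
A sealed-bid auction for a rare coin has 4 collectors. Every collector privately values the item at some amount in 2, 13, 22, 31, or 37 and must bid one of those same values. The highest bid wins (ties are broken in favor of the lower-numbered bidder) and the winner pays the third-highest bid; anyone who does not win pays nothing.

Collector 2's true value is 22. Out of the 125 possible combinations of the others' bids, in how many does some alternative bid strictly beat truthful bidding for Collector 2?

24

Others bid (2, 2, 31): truth gives 0; bid 31 gives 20 > 0. Violating.
Others bid (2, 2, 37): truth gives 0; bid 37 gives 20 > 0. Violating.
Others bid (2, 13, 31): truth gives 0; bid 31 gives 9 > 0. Violating.
Others bid (2, 13, 37): truth gives 0; bid 37 gives 9 > 0. Violating.
Others bid (2, 2, 2): truth gives 20; no alternative beats it.
Others bid (2, 2, 13): truth gives 20; no alternative beats it.
(Checking all 125 profiles: 24 have a profitable deviation, 101 do not.)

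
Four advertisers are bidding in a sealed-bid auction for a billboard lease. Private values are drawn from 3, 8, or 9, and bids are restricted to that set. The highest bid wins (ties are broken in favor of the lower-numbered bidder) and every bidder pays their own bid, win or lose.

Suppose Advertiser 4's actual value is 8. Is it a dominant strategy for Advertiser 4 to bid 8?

Consider the case where Advertiser 1 bids 3, Advertiser 2 bids 3 and Advertiser 3 bids 8.
Truthful bid 8: loses but pays 8, utility -8.
Bid 3 instead: loses but pays 3, utility -3.
Since -3 > -8, bidding 3 is strictly better here, so truthful bidding is not dominant.

No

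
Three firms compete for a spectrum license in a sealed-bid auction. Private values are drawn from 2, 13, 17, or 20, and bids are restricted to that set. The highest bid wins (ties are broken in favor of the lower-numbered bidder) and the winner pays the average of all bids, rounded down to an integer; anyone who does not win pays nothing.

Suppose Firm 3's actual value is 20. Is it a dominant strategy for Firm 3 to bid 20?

No

Consider the case where Firm 1 bids 2 and Firm 2 bids 2.
Truthful bid 20: wins, pays 8, utility 20 - 8 = 12.
Bid 13 instead: wins, pays 5, utility 20 - 5 = 15.
Since 15 > 12, bidding 13 is strictly better here, so truthful bidding is not dominant.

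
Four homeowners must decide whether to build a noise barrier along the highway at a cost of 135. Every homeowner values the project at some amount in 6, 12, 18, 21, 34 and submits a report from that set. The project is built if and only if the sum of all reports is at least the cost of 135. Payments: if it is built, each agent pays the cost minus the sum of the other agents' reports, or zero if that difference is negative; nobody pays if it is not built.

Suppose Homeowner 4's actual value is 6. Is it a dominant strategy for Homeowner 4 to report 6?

Yes

Check each profile of the others' reports and compare truth against every alternative report.
Others report (6, 6, 6): truth gives 0, best alternative gives 0.
Others report (6, 6, 12): truth gives 0, best alternative gives 0.
Others report (6, 6, 18): truth gives 0, best alternative gives 0.
Others report (6, 6, 21): truth gives 0, best alternative gives 0.
Others report (6, 6, 34): truth gives 0, best alternative gives 0.
Others report (6, 12, 6): truth gives 0, best alternative gives 0.
(Remaining 119 profiles checked similarly; truth is weakly best in each.)
In every case the truthful report is at least as good as any alternative, so it is a dominant strategy.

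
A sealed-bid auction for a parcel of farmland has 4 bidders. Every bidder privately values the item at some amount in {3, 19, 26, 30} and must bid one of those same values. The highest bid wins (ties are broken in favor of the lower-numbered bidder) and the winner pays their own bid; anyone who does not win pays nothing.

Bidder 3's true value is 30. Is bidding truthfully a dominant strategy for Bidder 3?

Consider the case where Bidder 1 bids 3, Bidder 2 bids 3 and Bidder 4 bids 3.
Truthful bid 30: wins, pays 30, utility 30 - 30 = 0.
Bid 19 instead: wins, pays 19, utility 30 - 19 = 11.
Since 11 > 0, bidding 19 is strictly better here, so truthful bidding is not dominant.

No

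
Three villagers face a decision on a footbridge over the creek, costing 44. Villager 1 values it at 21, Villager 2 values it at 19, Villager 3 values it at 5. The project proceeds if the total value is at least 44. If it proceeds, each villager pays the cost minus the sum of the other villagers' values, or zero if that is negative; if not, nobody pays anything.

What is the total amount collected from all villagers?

42

Total value 45 ≥ cost 44, so it is built.
Villager 1: others sum to 24; max(0, 44 - 24) = 20.
Villager 2: others sum to 26; max(0, 44 - 26) = 18.
Villager 3: others sum to 40; max(0, 44 - 40) = 4.
Total collected = 20 + 18 + 4 = 42.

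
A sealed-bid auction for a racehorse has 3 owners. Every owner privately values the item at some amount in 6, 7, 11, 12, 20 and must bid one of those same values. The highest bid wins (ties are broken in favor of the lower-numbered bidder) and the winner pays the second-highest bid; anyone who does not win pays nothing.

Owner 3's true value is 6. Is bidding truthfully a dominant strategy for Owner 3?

Check each profile of the others' bids and compare truth against every alternative bid.
Others bid (6, 6): truth gives 0, best alternative gives 0.
Others bid (6, 7): truth gives 0, best alternative gives 0.
Others bid (6, 11): truth gives 0, best alternative gives 0.
Others bid (6, 12): truth gives 0, best alternative gives 0.
Others bid (6, 20): truth gives 0, best alternative gives 0.
Others bid (7, 6): truth gives 0, best alternative gives 0.
(Remaining 19 profiles checked similarly; truth is weakly best in each.)
In every case the truthful bid is at least as good as any alternative, so it is a dominant strategy.

Yes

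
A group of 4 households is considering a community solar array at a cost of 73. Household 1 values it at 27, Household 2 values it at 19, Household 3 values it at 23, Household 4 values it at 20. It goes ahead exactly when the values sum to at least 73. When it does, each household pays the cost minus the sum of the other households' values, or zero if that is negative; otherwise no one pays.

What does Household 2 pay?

3

Total value 89 ≥ cost 73, so the project is built.
The other households' values sum to 70.
Cost minus that sum is 73 - 70 = 3.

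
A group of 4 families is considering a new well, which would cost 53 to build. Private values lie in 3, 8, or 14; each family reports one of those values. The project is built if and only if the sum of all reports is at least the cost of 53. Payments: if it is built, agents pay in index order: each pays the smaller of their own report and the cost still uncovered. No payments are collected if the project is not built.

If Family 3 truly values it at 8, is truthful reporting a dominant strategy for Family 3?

Check each profile of the others' reports and compare truth against every alternative report.
Others report (3, 3, 3): truth gives 0, best alternative gives 0.
Others report (3, 3, 8): truth gives 0, best alternative gives 0.
Others report (3, 3, 14): truth gives 0, best alternative gives 0.
Others report (3, 8, 3): truth gives 0, best alternative gives 0.
Others report (3, 8, 8): truth gives 0, best alternative gives 0.
Others report (3, 8, 14): truth gives 0, best alternative gives 0.
(Remaining 21 profiles checked similarly; truth is weakly best in each.)
In every case the truthful report is at least as good as any alternative, so it is a dominant strategy.

Yes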